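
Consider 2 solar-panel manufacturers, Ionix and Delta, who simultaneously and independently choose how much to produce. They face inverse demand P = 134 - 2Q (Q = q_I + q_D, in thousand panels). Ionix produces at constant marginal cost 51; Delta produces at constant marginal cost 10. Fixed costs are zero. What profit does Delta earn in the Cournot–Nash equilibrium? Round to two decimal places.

Ionix's profit: π_I = (134 - 2Q)q_I - (51q_I). Setting ∂π_I/∂q_I = 0: 83 - 4q_I - 2(q_D) = 0.
Delta's first-order condition: 124 - 4q_D - 2(q_I) = 0.
Best responses: q_I = (83 - 2q_D)/4, q_D = (124 - 2q_I)/4.
Substituting one into the other gives q_I = 7 and q_D = 55/2.
Price P = 134 - 2·(69/2) = 65.
Delta's profit: (65 - 10)·(55/2) = 1512.5000.

1512.50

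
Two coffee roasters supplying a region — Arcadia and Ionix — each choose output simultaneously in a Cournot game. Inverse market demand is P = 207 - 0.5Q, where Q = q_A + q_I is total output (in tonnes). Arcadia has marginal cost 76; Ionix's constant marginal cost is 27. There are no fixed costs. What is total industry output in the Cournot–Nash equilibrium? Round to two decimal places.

Arcadia's profit: π_A = (207 - 0.5Q)q_A - (76q_A). Setting ∂π_A/∂q_A = 0: 131 - q_A - (1/2)(q_I) = 0.
Ionix's first-order condition: 180 - q_I - (1/2)(q_A) = 0.
Best responses: q_A = (131 - (1/2)q_I), q_I = (180 - (1/2)q_A).
Substituting one into the other gives q_A = 164/3 and q_I = 458/3.
Total output Q = 164/3 + 458/3 = 622/3.

207.33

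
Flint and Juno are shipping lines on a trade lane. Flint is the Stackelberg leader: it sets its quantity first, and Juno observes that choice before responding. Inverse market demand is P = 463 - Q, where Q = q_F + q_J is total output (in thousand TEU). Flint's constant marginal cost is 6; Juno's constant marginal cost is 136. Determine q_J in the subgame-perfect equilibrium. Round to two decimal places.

16.75

The follower Juno best-responds to any q_F: π_J = (463 - Q)q_J - 136q_J.
Setting the follower's marginal profit to zero, 327 - q_F - 2q_J = 0, i.e. q_J = (327 - q_F)/2.
The leader anticipates this reaction. Substituting into P = 463 - Q gives P = 599/2 - (1/2)q_F, so π_F = (599/2 - (1/2)q_F)q_F - 6q_F.
The leader's first-order condition 587/2 - q_F = 0 yields q_F = 587/2.
Then q_J = (327 - 587/2)/2 = 67/4.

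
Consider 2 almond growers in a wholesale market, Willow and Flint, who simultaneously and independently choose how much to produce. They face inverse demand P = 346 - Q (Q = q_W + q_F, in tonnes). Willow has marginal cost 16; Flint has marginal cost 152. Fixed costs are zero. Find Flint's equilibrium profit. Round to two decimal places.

Willow's profit: π_W = (346 - Q)q_W - (16q_W). Setting ∂π_W/∂q_W = 0: 330 - 2q_W - (q_F) = 0.
Flint's first-order condition: 194 - 2q_F - (q_W) = 0.
So q_W = (330 - q_F)/2 and q_F = (194 - q_W)/2.
Solving the pair: q_W = 466/3, q_F = 58/3.
Price P = 346 - 524/3 = 514/3.
Flint's profit: (514/3 - 152)·(58/3) = 373.7778.

373.78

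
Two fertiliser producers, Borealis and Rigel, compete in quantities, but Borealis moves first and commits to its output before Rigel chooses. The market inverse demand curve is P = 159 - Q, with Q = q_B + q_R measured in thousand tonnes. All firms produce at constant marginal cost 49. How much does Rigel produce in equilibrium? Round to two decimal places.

Solve by backward induction. Given q_B, the follower Rigel maximises π_R = (159 - q_B - q_R)q_R - 49q_R.
Setting the follower's marginal profit to zero, 110 - q_B - 2q_R = 0, i.e. q_R = (110 - q_B)/2.
The leader anticipates this reaction. Substituting into P = 159 - Q gives P = 104 - (1/2)q_B, so π_B = (104 - (1/2)q_B)q_B - 49q_B.
Maximising: ∂π_B/∂q_B = 55 - q_B = 0, giving q_B = 55.
Then q_R = (110 - 55)/2 = 55/2.

27.50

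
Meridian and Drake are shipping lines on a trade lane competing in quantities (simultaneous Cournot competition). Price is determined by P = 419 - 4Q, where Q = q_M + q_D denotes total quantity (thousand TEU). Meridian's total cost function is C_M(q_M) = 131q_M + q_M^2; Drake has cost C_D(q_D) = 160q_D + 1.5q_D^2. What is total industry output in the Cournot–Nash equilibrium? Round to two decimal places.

Meridian's profit: π_M = (419 - 4Q)q_M - (131q_M + q_M²). Setting ∂π_M/∂q_M = 0: 288 - 10q_M - 4(q_D) = 0.
Drake's first-order condition: 259 - 11q_D - 4(q_M) = 0.
Rearranging gives the reaction functions q_M = (288 - 4q_D)/10 and q_D = (259 - 4q_M)/11.
Substituting one into the other gives q_M = 1066/47 and q_D = 719/47.
Total output Q = 1066/47 + 719/47 = 1785/47.

37.98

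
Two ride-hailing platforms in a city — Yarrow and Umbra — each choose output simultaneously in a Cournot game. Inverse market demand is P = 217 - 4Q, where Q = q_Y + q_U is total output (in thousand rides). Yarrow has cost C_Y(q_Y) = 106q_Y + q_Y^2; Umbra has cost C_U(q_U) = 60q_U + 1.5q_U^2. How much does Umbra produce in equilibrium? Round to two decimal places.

11.98

Yarrow's profit: π_Y = (217 - 4Q)q_Y - (106q_Y + q_Y²). Setting ∂π_Y/∂q_Y = 0: 111 - 10q_Y - 4(q_U) = 0.
Umbra's first-order condition: 157 - 11q_U - 4(q_Y) = 0.
So q_Y = (111 - 4q_U)/10 and q_U = (157 - 4q_Y)/11.
Substituting one into the other gives q_Y = 593/94 and q_U = 563/47.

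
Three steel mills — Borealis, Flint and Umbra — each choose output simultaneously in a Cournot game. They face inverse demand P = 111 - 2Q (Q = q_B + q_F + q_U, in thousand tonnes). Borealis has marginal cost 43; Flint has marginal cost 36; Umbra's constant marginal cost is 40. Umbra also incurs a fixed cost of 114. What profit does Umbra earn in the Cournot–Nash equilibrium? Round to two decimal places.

Borealis's profit: π_B = (111 - 2Q)q_B - (43q_B). Setting ∂π_B/∂q_B = 0: 68 - 4q_B - 2(q_F + q_U) = 0.
Flint's first-order condition: 75 - 4q_F - 2(q_B + q_U) = 0.
Umbra's profit: π_U = (111 - 2Q)q_U - (40q_U). Setting ∂π_U/∂q_U = 0: 71 - 4q_U - 2(q_B + q_F) = 0.
Adding the 3 conditions: 214 − 4Q − 4Q = 0, i.e. Q = 107/4.
Back-substituting: q_B = (68 − 107/2)/2 = 29/4, q_F = (75 − 107/2)/2 = 43/4, q_U = (71 − 107/2)/2 = 35/4.
Price P = 111 - 2·(107/4) = 115/2.
Umbra's profit: (115/2 - 40)·(35/4) - 114 = 313/8.

39.13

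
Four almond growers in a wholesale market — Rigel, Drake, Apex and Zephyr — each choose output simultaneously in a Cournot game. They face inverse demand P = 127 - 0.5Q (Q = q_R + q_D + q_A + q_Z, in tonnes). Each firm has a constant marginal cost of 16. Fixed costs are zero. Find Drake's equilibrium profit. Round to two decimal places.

985.68

A representative firm's profit is π_i = q_i(127 - 0.5Q) - 16q_i.
First-order condition (treating rivals' output as given): 111 - q_i - (1/2)·Σ_{j≠i} q_j = 0.
By symmetry each firm produces the same amount; substituting Σ_{j≠i} q_j = 3q_i yields q_i = 111/(5/2) = 222/5.
Price P = 127 - (1/2)·(888/5) = 191/5.
Drake's profit: (191/5 - 16)·(222/5) = 985.6800.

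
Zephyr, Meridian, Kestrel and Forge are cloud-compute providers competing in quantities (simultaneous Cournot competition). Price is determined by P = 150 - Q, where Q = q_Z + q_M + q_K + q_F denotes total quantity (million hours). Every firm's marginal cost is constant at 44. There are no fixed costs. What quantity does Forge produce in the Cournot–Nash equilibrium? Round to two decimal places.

21.20

Each firm earns π_i = (150 - Q)q_i - 44q_i.
Setting ∂π_i/∂q_i = 0 with rivals' quantities fixed: 106 - 2q_i - Σ_{j≠i} q_j = 0.
By symmetry each firm produces the same amount; substituting Σ_{j≠i} q_j = 3q_i yields q_i = 106/5.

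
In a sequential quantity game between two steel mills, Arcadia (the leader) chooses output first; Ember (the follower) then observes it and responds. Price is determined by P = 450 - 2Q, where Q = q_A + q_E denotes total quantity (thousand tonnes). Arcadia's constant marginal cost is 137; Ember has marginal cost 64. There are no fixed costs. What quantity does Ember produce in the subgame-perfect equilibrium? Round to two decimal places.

Solve by backward induction. Given q_A, the follower Ember maximises π_E = (450 - 2q_A - 2q_E)q_E - 64q_E.
∂π_E/∂q_E = 386 - 2q_A - 4q_E = 0 gives the reaction function q_E = (386 - 2q_A)/4.
Arcadia substitutes q_E(q_A) into its own profit: π_A = q_A(450 - 2q_A - (386 - 2q_A)/2) - 137q_A = (257 - q_A)q_A - 137q_A.
Maximising: ∂π_A/∂q_A = 120 - 2q_A = 0, giving q_A = 60.
Then q_E = (386 - 2·60)/4 = 133/2.

66.50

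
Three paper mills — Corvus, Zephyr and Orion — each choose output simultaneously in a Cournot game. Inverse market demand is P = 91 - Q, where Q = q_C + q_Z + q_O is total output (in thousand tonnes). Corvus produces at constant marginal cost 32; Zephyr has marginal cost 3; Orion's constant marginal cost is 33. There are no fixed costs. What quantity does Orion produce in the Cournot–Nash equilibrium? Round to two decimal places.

6.75

Corvus's profit: π_C = (91 - Q)q_C - (32q_C). Setting ∂π_C/∂q_C = 0: 59 - 2q_C - (q_Z + q_O) = 0.
Zephyr's first-order condition: 88 - 2q_Z - (q_C + q_O) = 0.
Orion's profit: π_O = (91 - Q)q_O - (33q_O). Setting ∂π_O/∂q_O = 0: 58 - 2q_O - (q_C + q_Z) = 0.
Adding the 3 first-order conditions: 205 − 4Q = 0, so Q = 205/4.
Back-substituting: q_C = (59 − 205/4) = 31/4, q_Z = (88 − 205/4) = 147/4, q_O = (58 − 205/4) = 27/4.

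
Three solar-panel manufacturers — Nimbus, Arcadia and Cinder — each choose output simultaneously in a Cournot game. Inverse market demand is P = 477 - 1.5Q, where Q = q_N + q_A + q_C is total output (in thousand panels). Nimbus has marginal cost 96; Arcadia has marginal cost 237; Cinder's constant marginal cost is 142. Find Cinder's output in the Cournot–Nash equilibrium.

64

Nimbus's profit: π_N = (477 - 1.5Q)q_N - (96q_N). Setting ∂π_N/∂q_N = 0: 381 - 3q_N - (3/2)(q_A + q_C) = 0.
Arcadia's first-order condition: 240 - 3q_A - (3/2)(q_N + q_C) = 0.
Cinder's first-order condition: 335 - 3q_C - (3/2)(q_N + q_A) = 0.
Adding the 3 first-order conditions: 956 − 6Q = 0, so Q = 478/3.
Back-substituting: q_N = (381 − 239)/(3/2) = 284/3, q_A = (240 − 239)/(3/2) = 2/3, q_C = (335 − 239)/(3/2) = 64.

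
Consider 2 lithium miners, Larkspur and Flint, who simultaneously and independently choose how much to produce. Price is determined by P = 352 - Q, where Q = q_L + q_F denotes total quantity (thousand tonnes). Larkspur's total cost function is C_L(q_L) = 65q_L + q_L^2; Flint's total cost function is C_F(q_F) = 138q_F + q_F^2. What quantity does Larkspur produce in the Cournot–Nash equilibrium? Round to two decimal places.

62.27

Larkspur's profit: π_L = (352 - Q)q_L - (65q_L + q_L²). Setting ∂π_L/∂q_L = 0: 287 - 4q_L - (q_F) = 0.
Flint's profit: π_F = (352 - Q)q_F - (138q_F + q_F²). Setting ∂π_F/∂q_F = 0: 214 - 4q_F - (q_L) = 0.
So q_L = (287 - q_F)/4 and q_F = (214 - q_L)/4.
Substituting one into the other gives q_L = 934/15 and q_F = 569/15.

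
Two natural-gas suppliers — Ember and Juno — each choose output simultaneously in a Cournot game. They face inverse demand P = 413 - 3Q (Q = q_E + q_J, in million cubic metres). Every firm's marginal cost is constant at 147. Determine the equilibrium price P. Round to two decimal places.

235.67

Each firm earns π_i = (413 - 3Q)q_i - 147q_i.
Setting ∂π_i/∂q_i = 0 with rivals' quantities fixed: 266 - 6q_i - 3q_j = 0.
With identical firms every q_j equals q_i, so q_j = q_i and 266 = 9q_i, giving q_i = 266/9.
Total output Q = 532/9, so price P = 413 - 3·(532/9) = 707/3.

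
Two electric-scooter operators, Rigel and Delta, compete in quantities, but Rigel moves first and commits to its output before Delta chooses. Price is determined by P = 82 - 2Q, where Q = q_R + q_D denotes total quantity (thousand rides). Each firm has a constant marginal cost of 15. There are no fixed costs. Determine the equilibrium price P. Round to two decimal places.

Solve by backward induction. Given q_R, the follower Delta maximises π_D = (82 - 2q_R - 2q_D)q_D - 15q_D.
Setting the follower's marginal profit to zero, 67 - 2q_R - 4q_D = 0, i.e. q_D = (67 - 2q_R)/4.
The leader anticipates this reaction. Substituting into P = 82 - 2Q gives P = 97/2 - q_R, so π_R = (97/2 - q_R)q_R - 15q_R.
Leader FOC: 67/2 - 2q_R = 0, so q_R = 67/4.
Then q_D = (67 - 2·(67/4))/4 = 67/8.
Total output Q = 201/8, so price P = 82 - 2·(201/8) = 127/4.

31.75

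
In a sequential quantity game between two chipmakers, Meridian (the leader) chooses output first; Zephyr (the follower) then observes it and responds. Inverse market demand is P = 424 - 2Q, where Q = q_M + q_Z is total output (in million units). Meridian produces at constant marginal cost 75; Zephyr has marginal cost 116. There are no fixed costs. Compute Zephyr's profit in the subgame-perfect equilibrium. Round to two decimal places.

Solve by backward induction. Given q_M, the follower Zephyr maximises π_Z = (424 - 2q_M - 2q_Z)q_Z - 116q_Z.
Follower FOC: 308 - 2q_M - 4q_Z = 0, so q_Z(q_M) = (308 - 2q_M)/4.
Meridian substitutes q_Z(q_M) into its own profit: π_M = q_M(424 - 2q_M - (308 - 2q_M)/2) - 75q_M = (270 - q_M)q_M - 75q_M.
Leader FOC: 195 - 2q_M = 0, so q_M = 195/2.
Then q_Z = (308 - 2·(195/2))/4 = 113/4.
Price P = 424 - 2·(503/4) = 345/2.
Zephyr's profit: (345/2 - 116)·(113/4) = 1596.1250.

1596.13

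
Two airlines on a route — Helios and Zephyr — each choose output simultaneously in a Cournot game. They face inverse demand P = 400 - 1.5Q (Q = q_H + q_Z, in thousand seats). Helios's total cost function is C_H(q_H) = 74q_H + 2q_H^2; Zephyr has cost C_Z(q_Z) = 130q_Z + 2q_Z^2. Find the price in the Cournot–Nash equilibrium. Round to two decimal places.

294.82

Helios's profit: π_H = (400 - 1.5Q)q_H - (74q_H + 2q_H²). Setting ∂π_H/∂q_H = 0: 326 - 7q_H - (3/2)(q_Z) = 0.
Zephyr's first-order condition: 270 - 7q_Z - (3/2)(q_H) = 0.
Rearranging gives the reaction functions q_H = (326 - (3/2)q_Z)/7 and q_Z = (270 - (3/2)q_H)/7.
Solving the pair: q_H = 40.1497, q_Z = 29.9679.
Total output Q = 1192/17, so price P = 400 - (3/2)·(1192/17) = 294.8235.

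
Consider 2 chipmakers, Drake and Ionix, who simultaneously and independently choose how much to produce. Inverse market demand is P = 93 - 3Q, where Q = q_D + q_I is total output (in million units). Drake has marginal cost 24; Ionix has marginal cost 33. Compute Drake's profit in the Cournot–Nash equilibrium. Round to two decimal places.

Drake's profit: π_D = (93 - 3Q)q_D - (24q_D). Setting ∂π_D/∂q_D = 0: 69 - 6q_D - 3(q_I) = 0.
Ionix's first-order condition: 60 - 6q_I - 3(q_D) = 0.
So q_D = (69 - 3q_I)/6 and q_I = (60 - 3q_D)/6.
Solving the pair: q_D = 26/3, q_I = 17/3.
Price P = 93 - 3·(43/3) = 50.
Drake's profit: (50 - 24)·(26/3) = 676/3.

225.33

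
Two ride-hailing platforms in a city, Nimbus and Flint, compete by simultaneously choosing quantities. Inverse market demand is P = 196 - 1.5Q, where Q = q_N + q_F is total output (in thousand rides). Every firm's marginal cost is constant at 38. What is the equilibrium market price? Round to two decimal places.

A representative firm's profit is π_i = q_i(196 - 1.5Q) - 38q_i.
First-order condition (treating rivals' output as given): 158 - 3q_i - (3/2)q_j = 0.
By symmetry each firm produces the same amount; substituting q_j = q_i yields q_i = 158/(9/2) = 316/9.
Total output Q = 632/9, so price P = 196 - (3/2)·(632/9) = 272/3.

90.67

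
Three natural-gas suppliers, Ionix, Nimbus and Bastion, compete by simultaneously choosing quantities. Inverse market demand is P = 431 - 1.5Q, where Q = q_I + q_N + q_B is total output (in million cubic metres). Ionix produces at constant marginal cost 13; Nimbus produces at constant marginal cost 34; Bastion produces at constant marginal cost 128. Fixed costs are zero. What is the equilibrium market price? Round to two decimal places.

151.50

Ionix's profit: π_I = (431 - 1.5Q)q_I - (13q_I). Setting ∂π_I/∂q_I = 0: 418 - 3q_I - (3/2)(q_N + q_B) = 0.
Nimbus's first-order condition: 397 - 3q_N - (3/2)(q_I + q_B) = 0.
Bastion's first-order condition: 303 - 3q_B - (3/2)(q_I + q_N) = 0.
Summing all 3 equations gives 1118 − 6Q = 0, hence Q = 559/3.
Back-substituting: q_I = (418 − 559/2)/(3/2) = 277/3, q_N = (397 − 559/2)/(3/2) = 235/3, q_B = (303 − 559/2)/(3/2) = 47/3.
Total output Q = 559/3, so price P = 431 - (3/2)·(559/3) = 303/2.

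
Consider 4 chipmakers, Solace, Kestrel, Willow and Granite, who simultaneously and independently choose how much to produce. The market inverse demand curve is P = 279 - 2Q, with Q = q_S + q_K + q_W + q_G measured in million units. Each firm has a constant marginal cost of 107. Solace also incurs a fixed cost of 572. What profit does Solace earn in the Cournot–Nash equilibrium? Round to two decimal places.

19.68

A representative firm's profit is π_i = q_i(279 - 2Q) - 107q_i.
Setting ∂π_i/∂q_i = 0 with rivals' quantities fixed: 172 - 4q_i - 2·Σ_{j≠i} q_j = 0.
By symmetry each firm produces the same amount; substituting Σ_{j≠i} q_j = 3q_i yields q_i = 172/10 = 86/5.
Price P = 279 - 2·(344/5) = 707/5.
Solace's profit: (707/5 - 107)·(86/5) - 572 = 492/25.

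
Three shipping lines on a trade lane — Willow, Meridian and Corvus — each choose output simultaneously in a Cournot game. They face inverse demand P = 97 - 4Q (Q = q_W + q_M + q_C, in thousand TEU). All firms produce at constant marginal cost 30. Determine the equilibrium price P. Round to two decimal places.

46.75

Each firm earns π_i = (97 - 4Q)q_i - 30q_i.
Setting ∂π_i/∂q_i = 0 with rivals' quantities fixed: 67 - 8q_i - 4·Σ_{j≠i} q_j = 0.
With identical firms every q_j equals q_i, so Σ_{j≠i} q_j = 2q_i and 67 = 16q_i, giving q_i = 67/16.
Total output Q = 201/16, so price P = 97 - 4·(201/16) = 187/4.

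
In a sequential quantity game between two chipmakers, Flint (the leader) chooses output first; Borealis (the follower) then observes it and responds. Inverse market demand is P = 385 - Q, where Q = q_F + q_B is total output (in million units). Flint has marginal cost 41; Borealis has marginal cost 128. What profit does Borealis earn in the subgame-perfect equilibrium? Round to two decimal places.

430.56

The follower Borealis best-responds to any q_F: π_B = (385 - Q)q_B - 128q_B.
Follower FOC: 257 - q_F - 2q_B = 0, so q_B(q_F) = (257 - q_F)/2.
The leader anticipates this reaction. Substituting into P = 385 - Q gives P = 513/2 - (1/2)q_F, so π_F = (513/2 - (1/2)q_F)q_F - 41q_F.
The leader's first-order condition 431/2 - q_F = 0 yields q_F = 431/2.
Then q_B = (257 - 431/2)/2 = 83/4.
Price P = 385 - 945/4 = 595/4.
Borealis's profit: (595/4 - 128)·(83/4) = 430.5625.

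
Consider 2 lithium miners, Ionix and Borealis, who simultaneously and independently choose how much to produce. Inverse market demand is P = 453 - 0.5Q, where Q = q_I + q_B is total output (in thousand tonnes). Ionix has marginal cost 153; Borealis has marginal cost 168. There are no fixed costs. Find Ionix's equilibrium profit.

Ionix's profit: π_I = (453 - 0.5Q)q_I - (153q_I). Setting ∂π_I/∂q_I = 0: 300 - q_I - (1/2)(q_B) = 0.
Borealis's first-order condition: 285 - q_B - (1/2)(q_I) = 0.
Best responses: q_I = (300 - (1/2)q_B), q_B = (285 - (1/2)q_I).
Solving the pair: q_I = 210, q_B = 180.
Price P = 453 - (1/2)·390 = 258.
Ionix's profit: (258 - 153)·210 = 22050.

22050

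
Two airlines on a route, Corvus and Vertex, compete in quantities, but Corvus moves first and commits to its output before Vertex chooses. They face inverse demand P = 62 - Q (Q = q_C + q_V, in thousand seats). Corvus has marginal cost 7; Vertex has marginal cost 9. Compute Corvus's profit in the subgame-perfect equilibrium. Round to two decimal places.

Solve by backward induction. Given q_C, the follower Vertex maximises π_V = (62 - q_C - q_V)q_V - 9q_V.
Setting the follower's marginal profit to zero, 53 - q_C - 2q_V = 0, i.e. q_V = (53 - q_C)/2.
Corvus substitutes q_V(q_C) into its own profit: π_C = q_C(62 - q_C - (53 - q_C)/2) - 7q_C = (71/2 - (1/2)q_C)q_C - 7q_C.
The leader's first-order condition 57/2 - q_C = 0 yields q_C = 57/2.
Then q_V = (53 - 57/2)/2 = 49/4.
Price P = 62 - 163/4 = 85/4.
Corvus's profit: (85/4 - 7)·(57/2) = 406.1250.

406.13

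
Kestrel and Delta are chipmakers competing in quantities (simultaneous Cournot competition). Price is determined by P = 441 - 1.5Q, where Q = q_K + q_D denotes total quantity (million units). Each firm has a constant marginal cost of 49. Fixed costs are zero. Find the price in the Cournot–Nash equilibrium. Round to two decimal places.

179.67

Each firm earns π_i = (441 - 1.5Q)q_i - 49q_i.
Setting ∂π_i/∂q_i = 0 with rivals' quantities fixed: 392 - 3q_i - (3/2)q_j = 0.
With identical firms every q_j equals q_i, so q_j = q_i and 392 = (9/2)q_i, giving q_i = 784/9.
Total output Q = 1568/9, so price P = 441 - (3/2)·(1568/9) = 539/3.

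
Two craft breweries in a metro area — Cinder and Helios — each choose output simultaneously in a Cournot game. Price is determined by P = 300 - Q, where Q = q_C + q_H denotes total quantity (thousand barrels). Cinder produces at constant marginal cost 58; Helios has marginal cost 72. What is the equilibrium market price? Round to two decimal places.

143.33

Cinder's profit: π_C = (300 - Q)q_C - (58q_C). Setting ∂π_C/∂q_C = 0: 242 - 2q_C - (q_H) = 0.
Helios's first-order condition: 228 - 2q_H - (q_C) = 0.
Best responses: q_C = (242 - q_H)/2, q_H = (228 - q_C)/2.
Substituting one into the other gives q_C = 256/3 and q_H = 214/3.
Total output Q = 470/3, so price P = 300 - 470/3 = 430/3.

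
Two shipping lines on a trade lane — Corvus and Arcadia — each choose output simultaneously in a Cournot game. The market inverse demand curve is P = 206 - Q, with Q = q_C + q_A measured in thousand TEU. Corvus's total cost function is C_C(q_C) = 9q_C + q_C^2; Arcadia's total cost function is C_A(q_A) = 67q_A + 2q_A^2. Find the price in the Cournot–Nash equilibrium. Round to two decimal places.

145.04

Corvus's profit: π_C = (206 - Q)q_C - (9q_C + q_C²). Setting ∂π_C/∂q_C = 0: 197 - 4q_C - (q_A) = 0.
Arcadia's first-order condition: 139 - 6q_A - (q_C) = 0.
Rearranging gives the reaction functions q_C = (197 - q_A)/4 and q_A = (139 - q_C)/6.
Substituting one into the other gives q_C = 1043/23 and q_A = 359/23.
Total output Q = 1402/23, so price P = 206 - 1402/23 = 145.0435.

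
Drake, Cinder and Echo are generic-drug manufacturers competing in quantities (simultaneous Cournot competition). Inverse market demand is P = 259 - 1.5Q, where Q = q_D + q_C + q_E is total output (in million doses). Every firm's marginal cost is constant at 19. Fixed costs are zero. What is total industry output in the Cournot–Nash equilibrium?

120

Each firm earns π_i = (259 - 1.5Q)q_i - 19q_i.
First-order condition (treating rivals' output as given): 240 - 3q_i - (3/2)·Σ_{j≠i} q_j = 0.
By symmetry each firm produces the same amount; substituting Σ_{j≠i} q_j = 2q_i yields q_i = 240/6 = 40.
Total output Q = 40 + 40 + 40 = 120.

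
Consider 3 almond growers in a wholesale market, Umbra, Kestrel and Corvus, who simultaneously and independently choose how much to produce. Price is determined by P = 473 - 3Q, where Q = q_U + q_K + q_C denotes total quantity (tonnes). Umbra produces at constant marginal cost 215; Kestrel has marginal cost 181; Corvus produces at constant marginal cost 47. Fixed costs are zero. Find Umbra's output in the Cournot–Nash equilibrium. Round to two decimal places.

4.67

Umbra's profit: π_U = (473 - 3Q)q_U - (215q_U). Setting ∂π_U/∂q_U = 0: 258 - 6q_U - 3(q_K + q_C) = 0.
Kestrel's first-order condition: 292 - 6q_K - 3(q_U + q_C) = 0.
Corvus's profit: π_C = (473 - 3Q)q_C - (47q_C). Setting ∂π_C/∂q_C = 0: 426 - 6q_C - 3(q_U + q_K) = 0.
Adding the 3 first-order conditions: 976 − 12Q = 0, so Q = 244/3.
Back-substituting: q_U = (258 − 244)/3 = 14/3, q_K = (292 − 244)/3 = 16, q_C = (426 − 244)/3 = 182/3.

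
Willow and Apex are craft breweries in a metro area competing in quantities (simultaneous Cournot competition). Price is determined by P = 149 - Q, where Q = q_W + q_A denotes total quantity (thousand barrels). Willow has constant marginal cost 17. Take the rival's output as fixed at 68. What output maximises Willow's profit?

32

With the rival's output fixed at 68, Willow's profit is π_W = (149 - 68 - q_W)q_W - (17q_W) = (81 - q_W)q_W - (17q_W).
∂π_W/∂q_W = 64 - 2q_W = 0, so q_W = 32.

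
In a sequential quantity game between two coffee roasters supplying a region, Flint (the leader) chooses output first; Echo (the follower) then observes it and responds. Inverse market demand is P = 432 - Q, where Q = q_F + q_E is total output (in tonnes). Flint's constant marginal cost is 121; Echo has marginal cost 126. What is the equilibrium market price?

200

The follower Echo best-responds to any q_F: π_E = (432 - Q)q_E - 126q_E.
Follower FOC: 306 - q_F - 2q_E = 0, so q_E(q_F) = (306 - q_F)/2.
Flint substitutes q_E(q_F) into its own profit: π_F = q_F(432 - q_F - (306 - q_F)/2) - 121q_F = (279 - (1/2)q_F)q_F - 121q_F.
The leader's first-order condition 158 - q_F = 0 yields q_F = 158.
Then q_E = (306 - 158)/2 = 74.
Total output Q = 232, so price P = 432 - 232 = 200.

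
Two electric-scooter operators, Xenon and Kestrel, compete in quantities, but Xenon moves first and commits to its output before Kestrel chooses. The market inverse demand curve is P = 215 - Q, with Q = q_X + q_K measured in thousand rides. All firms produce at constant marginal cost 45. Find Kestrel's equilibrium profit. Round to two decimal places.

Solve by backward induction. Given q_X, the follower Kestrel maximises π_K = (215 - q_X - q_K)q_K - 45q_K.
Follower FOC: 170 - q_X - 2q_K = 0, so q_K(q_X) = (170 - q_X)/2.
Xenon substitutes q_K(q_X) into its own profit: π_X = q_X(215 - q_X - (170 - q_X)/2) - 45q_X = (130 - (1/2)q_X)q_X - 45q_X.
Leader FOC: 85 - q_X = 0, so q_X = 85.
Then q_K = (170 - 85)/2 = 85/2.
Price P = 215 - 255/2 = 175/2.
Kestrel's profit: (175/2 - 45)·(85/2) = 1806.2500.

1806.25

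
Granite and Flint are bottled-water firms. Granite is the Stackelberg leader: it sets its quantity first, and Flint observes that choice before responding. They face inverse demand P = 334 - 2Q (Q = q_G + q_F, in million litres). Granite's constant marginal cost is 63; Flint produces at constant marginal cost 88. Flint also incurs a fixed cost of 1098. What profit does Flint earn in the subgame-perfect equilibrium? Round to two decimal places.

Solve by backward induction. Given q_G, the follower Flint maximises π_F = (334 - 2q_G - 2q_F)q_F - 88q_F.
Follower FOC: 246 - 2q_G - 4q_F = 0, so q_F(q_G) = (246 - 2q_G)/4.
Granite substitutes q_F(q_G) into its own profit: π_G = q_G(334 - 2q_G - (246 - 2q_G)/2) - 63q_G = (211 - q_G)q_G - 63q_G.
The leader's first-order condition 148 - 2q_G = 0 yields q_G = 74.
Then q_F = (246 - 2·74)/4 = 49/2.
Price P = 334 - 2·(197/2) = 137.
Flint's profit: (137 - 88)·(49/2) - 1098 = 205/2.

102.50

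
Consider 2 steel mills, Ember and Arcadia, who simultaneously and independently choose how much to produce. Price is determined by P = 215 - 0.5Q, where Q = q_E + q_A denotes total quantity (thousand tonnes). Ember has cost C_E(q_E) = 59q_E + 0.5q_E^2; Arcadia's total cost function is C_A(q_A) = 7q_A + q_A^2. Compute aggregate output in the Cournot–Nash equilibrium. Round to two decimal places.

122.09

Ember's profit: π_E = (215 - 0.5Q)q_E - (59q_E + (1/2)q_E²). Setting ∂π_E/∂q_E = 0: 156 - 2q_E - (1/2)(q_A) = 0.
Arcadia's profit: π_A = (215 - 0.5Q)q_A - (7q_A + q_A²). Setting ∂π_A/∂q_A = 0: 208 - 3q_A - (1/2)(q_E) = 0.
Best responses: q_E = (156 - (1/2)q_A)/2, q_A = (208 - (1/2)q_E)/3.
Substituting one into the other gives q_E = 1456/23 and q_A = 1352/23.
Total output Q = 1456/23 + 1352/23 = 122.0870.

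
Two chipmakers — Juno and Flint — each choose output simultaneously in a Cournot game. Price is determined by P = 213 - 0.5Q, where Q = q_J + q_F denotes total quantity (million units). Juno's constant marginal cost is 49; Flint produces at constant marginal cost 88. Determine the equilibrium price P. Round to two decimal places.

116.67

Juno's profit: π_J = (213 - 0.5Q)q_J - (49q_J). Setting ∂π_J/∂q_J = 0: 164 - q_J - (1/2)(q_F) = 0.
Flint's first-order condition: 125 - q_F - (1/2)(q_J) = 0.
So q_J = (164 - (1/2)q_F) and q_F = (125 - (1/2)q_J).
Solving the pair: q_J = 406/3, q_F = 172/3.
Total output Q = 578/3, so price P = 213 - (1/2)·(578/3) = 350/3.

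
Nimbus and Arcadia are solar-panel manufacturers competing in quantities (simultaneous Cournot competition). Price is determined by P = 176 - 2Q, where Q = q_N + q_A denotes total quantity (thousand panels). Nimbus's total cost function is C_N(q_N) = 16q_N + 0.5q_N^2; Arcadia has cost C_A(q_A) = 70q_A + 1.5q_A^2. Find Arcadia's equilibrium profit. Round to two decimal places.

160.61

Nimbus's profit: π_N = (176 - 2Q)q_N - (16q_N + (1/2)q_N²). Setting ∂π_N/∂q_N = 0: 160 - 5q_N - 2(q_A) = 0.
Arcadia's profit: π_A = (176 - 2Q)q_A - (70q_A + (3/2)q_A²). Setting ∂π_A/∂q_A = 0: 106 - 7q_A - 2(q_N) = 0.
So q_N = (160 - 2q_A)/5 and q_A = (106 - 2q_N)/7.
Substituting one into the other gives q_N = 908/31 and q_A = 210/31.
Price P = 176 - 2·(1118/31) = 103.8710.
Arcadia's profit: 103.8710·(210/31) - 70·(210/31) - (3/2)(210/31)² = 160.6139.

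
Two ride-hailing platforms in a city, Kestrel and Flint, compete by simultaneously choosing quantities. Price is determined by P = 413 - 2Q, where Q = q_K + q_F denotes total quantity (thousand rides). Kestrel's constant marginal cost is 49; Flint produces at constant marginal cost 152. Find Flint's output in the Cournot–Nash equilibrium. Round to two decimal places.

26.33

Kestrel's profit: π_K = (413 - 2Q)q_K - (49q_K). Setting ∂π_K/∂q_K = 0: 364 - 4q_K - 2(q_F) = 0.
Flint's first-order condition: 261 - 4q_F - 2(q_K) = 0.
Rearranging gives the reaction functions q_K = (364 - 2q_F)/4 and q_F = (261 - 2q_K)/4.
Solving the pair: q_K = 467/6, q_F = 79/3.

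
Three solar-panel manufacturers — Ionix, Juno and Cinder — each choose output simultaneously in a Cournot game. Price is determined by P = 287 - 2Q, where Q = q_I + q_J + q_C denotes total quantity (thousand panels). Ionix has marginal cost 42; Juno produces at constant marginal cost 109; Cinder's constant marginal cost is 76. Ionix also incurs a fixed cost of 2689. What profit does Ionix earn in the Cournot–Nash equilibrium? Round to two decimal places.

1052.13

Ionix's profit: π_I = (287 - 2Q)q_I - (42q_I). Setting ∂π_I/∂q_I = 0: 245 - 4q_I - 2(q_J + q_C) = 0.
Juno's profit: π_J = (287 - 2Q)q_J - (109q_J). Setting ∂π_J/∂q_J = 0: 178 - 4q_J - 2(q_I + q_C) = 0.
Cinder's profit: π_C = (287 - 2Q)q_C - (76q_C). Setting ∂π_C/∂q_C = 0: 211 - 4q_C - 2(q_I + q_J) = 0.
Adding the 3 first-order conditions: 634 − 8Q = 0, so Q = 317/4.
Back-substituting: q_I = (245 − 317/2)/2 = 173/4, q_J = (178 − 317/2)/2 = 39/4, q_C = (211 − 317/2)/2 = 105/4.
Price P = 287 - 2·(317/4) = 257/2.
Ionix's profit: (257/2 - 42)·(173/4) - 2689 = 1052.1250.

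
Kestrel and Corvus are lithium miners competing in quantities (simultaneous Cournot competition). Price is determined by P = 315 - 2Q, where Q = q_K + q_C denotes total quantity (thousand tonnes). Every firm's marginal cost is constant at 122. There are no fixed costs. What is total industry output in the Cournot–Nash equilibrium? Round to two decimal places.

64.33

A representative firm's profit is π_i = q_i(315 - 2Q) - 122q_i.
First-order condition (treating rivals' output as given): 193 - 4q_i - 2q_j = 0.
By symmetry each firm produces the same amount; substituting q_j = q_i yields q_i = 193/6.
Total output Q = 193/6 + 193/6 = 193/3.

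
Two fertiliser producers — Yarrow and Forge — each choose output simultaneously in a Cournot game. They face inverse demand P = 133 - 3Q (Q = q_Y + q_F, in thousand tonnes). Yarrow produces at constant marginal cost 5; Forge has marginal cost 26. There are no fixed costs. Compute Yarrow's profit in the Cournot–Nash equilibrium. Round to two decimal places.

822.26

Yarrow's profit: π_Y = (133 - 3Q)q_Y - (5q_Y). Setting ∂π_Y/∂q_Y = 0: 128 - 6q_Y - 3(q_F) = 0.
Forge's profit: π_F = (133 - 3Q)q_F - (26q_F). Setting ∂π_F/∂q_F = 0: 107 - 6q_F - 3(q_Y) = 0.
So q_Y = (128 - 3q_F)/6 and q_F = (107 - 3q_Y)/6.
Solving the pair: q_Y = 149/9, q_F = 86/9.
Price P = 133 - 3·(235/9) = 164/3.
Yarrow's profit: (164/3 - 5)·(149/9) = 822.2593.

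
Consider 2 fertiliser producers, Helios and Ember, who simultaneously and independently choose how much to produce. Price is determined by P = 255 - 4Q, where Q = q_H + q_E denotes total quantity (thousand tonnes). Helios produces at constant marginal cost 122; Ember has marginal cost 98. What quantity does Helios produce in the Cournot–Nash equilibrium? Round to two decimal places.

Helios's profit: π_H = (255 - 4Q)q_H - (122q_H). Setting ∂π_H/∂q_H = 0: 133 - 8q_H - 4(q_E) = 0.
Ember's profit: π_E = (255 - 4Q)q_E - (98q_E). Setting ∂π_E/∂q_E = 0: 157 - 8q_E - 4(q_H) = 0.
So q_H = (133 - 4q_E)/8 and q_E = (157 - 4q_H)/8.
Substituting one into the other gives q_H = 109/12 and q_E = 181/12.

9.08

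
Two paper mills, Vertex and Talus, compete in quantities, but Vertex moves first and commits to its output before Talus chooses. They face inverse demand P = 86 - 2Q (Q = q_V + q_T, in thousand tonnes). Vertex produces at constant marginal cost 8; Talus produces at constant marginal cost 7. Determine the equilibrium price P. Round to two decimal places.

27.25

The follower Talus best-responds to any q_V: π_T = (86 - 2Q)q_T - 7q_T.
Follower FOC: 79 - 2q_V - 4q_T = 0, so q_T(q_V) = (79 - 2q_V)/4.
The leader anticipates this reaction. Substituting into P = 86 - 2Q gives P = 93/2 - q_V, so π_V = (93/2 - q_V)q_V - 8q_V.
Leader FOC: 77/2 - 2q_V = 0, so q_V = 77/4.
Then q_T = (79 - 2·(77/4))/4 = 81/8.
Total output Q = 235/8, so price P = 86 - 2·(235/8) = 109/4.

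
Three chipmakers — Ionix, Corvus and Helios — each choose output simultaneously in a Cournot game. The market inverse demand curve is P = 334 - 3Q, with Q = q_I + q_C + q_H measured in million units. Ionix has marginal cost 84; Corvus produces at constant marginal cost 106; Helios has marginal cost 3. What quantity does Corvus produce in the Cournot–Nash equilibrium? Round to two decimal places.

8.58

Ionix's profit: π_I = (334 - 3Q)q_I - (84q_I). Setting ∂π_I/∂q_I = 0: 250 - 6q_I - 3(q_C + q_H) = 0.
Corvus's first-order condition: 228 - 6q_C - 3(q_I + q_H) = 0.
Helios's first-order condition: 331 - 6q_H - 3(q_I + q_C) = 0.
Adding the 3 conditions: 809 − 6Q − 6Q = 0, i.e. Q = 809/12.
Back-substituting: q_I = (250 − 809/4)/3 = 191/12, q_C = (228 − 809/4)/3 = 103/12, q_H = (331 − 809/4)/3 = 515/12.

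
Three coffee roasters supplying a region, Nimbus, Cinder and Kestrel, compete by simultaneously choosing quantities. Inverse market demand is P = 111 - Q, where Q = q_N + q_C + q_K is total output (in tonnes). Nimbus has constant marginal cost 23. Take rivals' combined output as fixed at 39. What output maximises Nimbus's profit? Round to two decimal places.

24.50

With rivals' combined output fixed at 39, Nimbus's profit is π_N = (111 - 39 - q_N)q_N - (23q_N) = (72 - q_N)q_N - (23q_N).
∂π_N/∂q_N = 49 - 2q_N = 0, so q_N = 49/2.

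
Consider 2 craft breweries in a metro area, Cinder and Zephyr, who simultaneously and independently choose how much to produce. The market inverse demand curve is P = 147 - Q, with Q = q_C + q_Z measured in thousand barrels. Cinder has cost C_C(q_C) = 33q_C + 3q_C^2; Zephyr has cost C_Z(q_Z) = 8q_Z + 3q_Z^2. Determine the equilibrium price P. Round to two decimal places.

118.89

Cinder's profit: π_C = (147 - Q)q_C - (33q_C + 3q_C²). Setting ∂π_C/∂q_C = 0: 114 - 8q_C - (q_Z) = 0.
Zephyr's first-order condition: 139 - 8q_Z - (q_C) = 0.
Best responses: q_C = (114 - q_Z)/8, q_Z = (139 - q_C)/8.
Solving the pair: q_C = 773/63, q_Z = 998/63.
Total output Q = 253/9, so price P = 147 - 253/9 = 1070/9.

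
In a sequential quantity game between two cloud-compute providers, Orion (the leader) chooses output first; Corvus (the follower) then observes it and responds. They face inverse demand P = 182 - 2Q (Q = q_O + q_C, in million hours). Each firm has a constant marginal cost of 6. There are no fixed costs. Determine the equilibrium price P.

50

The follower Corvus best-responds to any q_O: π_C = (182 - 2Q)q_C - 6q_C.
Setting the follower's marginal profit to zero, 176 - 2q_O - 4q_C = 0, i.e. q_C = (176 - 2q_O)/4.
The leader anticipates this reaction. Substituting into P = 182 - 2Q gives P = 94 - q_O, so π_O = (94 - q_O)q_O - 6q_O.
The leader's first-order condition 88 - 2q_O = 0 yields q_O = 44.
Then q_C = (176 - 2·44)/4 = 22.
Total output Q = 66, so price P = 182 - 2·66 = 50.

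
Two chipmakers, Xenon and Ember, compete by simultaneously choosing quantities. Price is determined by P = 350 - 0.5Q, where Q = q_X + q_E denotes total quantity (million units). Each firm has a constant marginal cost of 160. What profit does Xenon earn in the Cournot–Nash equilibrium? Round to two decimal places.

8022.22

A representative firm's profit is π_i = q_i(350 - 0.5Q) - 160q_i.
First-order condition (treating rivals' output as given): 190 - q_i - (1/2)q_j = 0.
By symmetry each firm produces the same amount; substituting q_j = q_i yields q_i = 190/(3/2) = 380/3.
Price P = 350 - (1/2)·(760/3) = 670/3.
Xenon's profit: (670/3 - 160)·(380/3) = 8022.2222.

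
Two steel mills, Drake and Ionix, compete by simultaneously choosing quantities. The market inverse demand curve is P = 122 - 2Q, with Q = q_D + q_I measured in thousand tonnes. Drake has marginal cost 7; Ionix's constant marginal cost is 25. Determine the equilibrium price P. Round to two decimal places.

Drake's profit: π_D = (122 - 2Q)q_D - (7q_D). Setting ∂π_D/∂q_D = 0: 115 - 4q_D - 2(q_I) = 0.
Ionix's profit: π_I = (122 - 2Q)q_I - (25q_I). Setting ∂π_I/∂q_I = 0: 97 - 4q_I - 2(q_D) = 0.
Best responses: q_D = (115 - 2q_I)/4, q_I = (97 - 2q_D)/4.
Solving the pair: q_D = 133/6, q_I = 79/6.
Total output Q = 106/3, so price P = 122 - 2·(106/3) = 154/3.

51.33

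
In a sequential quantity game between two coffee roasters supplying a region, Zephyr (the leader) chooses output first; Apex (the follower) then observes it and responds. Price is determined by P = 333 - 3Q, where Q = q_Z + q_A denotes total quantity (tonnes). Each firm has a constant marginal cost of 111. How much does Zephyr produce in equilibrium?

Solve by backward induction. Given q_Z, the follower Apex maximises π_A = (333 - 3q_Z - 3q_A)q_A - 111q_A.
Follower FOC: 222 - 3q_Z - 6q_A = 0, so q_A(q_Z) = (222 - 3q_Z)/6.
The leader anticipates this reaction. Substituting into P = 333 - 3Q gives P = 222 - (3/2)q_Z, so π_Z = (222 - (3/2)q_Z)q_Z - 111q_Z.
Maximising: ∂π_Z/∂q_Z = 111 - 3q_Z = 0, giving q_Z = 37.
Then q_A = (222 - 3·37)/6 = 37/2.

37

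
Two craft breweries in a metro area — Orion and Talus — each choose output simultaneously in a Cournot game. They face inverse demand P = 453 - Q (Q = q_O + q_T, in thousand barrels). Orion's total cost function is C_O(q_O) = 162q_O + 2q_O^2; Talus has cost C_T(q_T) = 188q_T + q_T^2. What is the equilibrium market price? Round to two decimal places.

357.43

Orion's profit: π_O = (453 - Q)q_O - (162q_O + 2q_O²). Setting ∂π_O/∂q_O = 0: 291 - 6q_O - (q_T) = 0.
Talus's profit: π_T = (453 - Q)q_T - (188q_T + q_T²). Setting ∂π_T/∂q_T = 0: 265 - 4q_T - (q_O) = 0.
So q_O = (291 - q_T)/6 and q_T = (265 - q_O)/4.
Solving the pair: q_O = 899/23, q_T = 1299/23.
Total output Q = 95.5652, so price P = 453 - 95.5652 = 357.4348.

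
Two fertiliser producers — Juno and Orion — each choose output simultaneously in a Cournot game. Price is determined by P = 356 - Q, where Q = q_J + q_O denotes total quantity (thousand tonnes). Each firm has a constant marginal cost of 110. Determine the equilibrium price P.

192

Each firm earns π_i = (356 - Q)q_i - 110q_i.
Setting ∂π_i/∂q_i = 0 with rivals' quantities fixed: 246 - 2q_i - q_j = 0.
With identical firms every q_j equals q_i, so q_j = q_i and 246 = 3q_i, giving q_i = 82.
Total output Q = 164, so price P = 356 - 164 = 192.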